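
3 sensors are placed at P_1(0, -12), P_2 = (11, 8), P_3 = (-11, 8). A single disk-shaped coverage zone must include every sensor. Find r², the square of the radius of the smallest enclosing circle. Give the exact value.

Side lengths²: P_1P_2² = 521, P_1P_3² = 521, P_2P_3² = 484.
Since P_1P_3² = 521 < 521 + 484 = 1005, the triangle is acute, so the smallest enclosing circle is the circumcircle.
Circumcentre = (0, 1.025), r² = 169.650625.

169.650625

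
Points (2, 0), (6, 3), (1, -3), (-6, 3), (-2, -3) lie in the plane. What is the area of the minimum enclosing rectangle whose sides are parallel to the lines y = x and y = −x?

In coordinates u = x + y, v = x − y the rectangle is axis-aligned; the map (x,y)→(u,v) scales areas by 2.
u-values: 2, 9, -2, -3, -5; range = 9 − (-5) = 14.
v-values: 2, 3, 4, -9, 1; range = 4 − (-9) = 13.
Area = (14 × 13) / 2 = 91.

91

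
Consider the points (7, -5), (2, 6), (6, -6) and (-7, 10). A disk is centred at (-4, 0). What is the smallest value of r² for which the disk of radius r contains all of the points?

146

The required radius is the distance from (-4, 0) to the farthest point.
Squared distances: 146, 72, 136, 109.
Maximum is 146, attained at (7, -5).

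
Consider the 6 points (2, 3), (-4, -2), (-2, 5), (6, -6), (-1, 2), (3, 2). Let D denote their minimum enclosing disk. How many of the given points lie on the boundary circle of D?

By Welzl's lemma the MEC is supported by two points (diametrically opposite) or three points (on a circumcircle).
The farthest pair is (-2, 5)–(6, -6) with squared distance 185. The circle on this segment as diameter has centre (2, -0.5) and r² = 185/4 = 46.25.
Check (2, 3): distance² to centre = 12.25 ≤ 46.25, so it lies inside.
All remaining points lie in this disk, and no smaller disk contains both endpoints, so this is the minimum enclosing circle.
The points at distance exactly r from the centre are (-2, 5), (6, -6) — 2 points.

2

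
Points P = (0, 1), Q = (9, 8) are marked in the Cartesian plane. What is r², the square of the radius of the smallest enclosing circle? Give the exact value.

The smallest circle enclosing two points has them as diameter endpoints.
Centre = midpoint = (4.5, 4.5); r² = |PQ|²/4 = 130/4 = 32.5.

32.5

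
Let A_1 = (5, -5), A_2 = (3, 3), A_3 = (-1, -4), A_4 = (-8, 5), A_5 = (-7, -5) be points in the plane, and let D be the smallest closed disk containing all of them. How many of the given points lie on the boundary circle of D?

2

The farthest pair is A_1–A_4 with squared distance 269. The circle on this segment as diameter has centre (-1.5, 0) and r² = 269/4 = 67.25.
Check A_2: distance² to centre = 29.25 ≤ 67.25, so it lies inside.
All remaining points lie in this disk, and no smaller disk contains both endpoints, so this is the minimum enclosing circle.
The points at distance exactly r from the centre are A_1, A_4 — 2 points.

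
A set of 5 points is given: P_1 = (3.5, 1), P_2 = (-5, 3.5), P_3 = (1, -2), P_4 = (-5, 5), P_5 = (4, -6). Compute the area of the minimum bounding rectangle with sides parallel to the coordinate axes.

99

x ranges over [-5, 4], width 9.
y ranges over [-6, 5], height 11.
Area = 9 × 11 = 99.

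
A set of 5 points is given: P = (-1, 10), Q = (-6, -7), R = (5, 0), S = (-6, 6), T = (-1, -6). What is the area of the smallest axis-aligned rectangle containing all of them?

x ranges over [-6, 5], width 11.
y ranges over [-7, 10], height 17.
Area = 11 × 17 = 187.

187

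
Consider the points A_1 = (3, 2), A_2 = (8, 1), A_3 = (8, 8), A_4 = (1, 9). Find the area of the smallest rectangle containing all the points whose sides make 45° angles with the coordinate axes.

In coordinates u = x + y, v = x − y the rectangle is axis-aligned; the map (x,y)→(u,v) scales areas by 2.
u-values: 5, 9, 16, 10; range = 16 − 5 = 11.
v-values: 1, 7, 0, -8; range = 7 − (-8) = 15.
Area = (11 × 15) / 2 = 82.5.

82.5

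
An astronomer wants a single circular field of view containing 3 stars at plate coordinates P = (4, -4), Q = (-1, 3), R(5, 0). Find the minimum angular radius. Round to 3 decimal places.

Side lengths²: PQ² = 74, PR² = 17, QR² = 45.
Since PQ² = 74 ≥ 45 + 17 = 62, the angle opposite PQ is not acute, so the smallest enclosing circle has PQ as diameter.
Centre = midpoint of PQ = (1.5, -0.5), r² = 74/4 = 18.5.
r = √(18.5) ≈ 4.301.

4.301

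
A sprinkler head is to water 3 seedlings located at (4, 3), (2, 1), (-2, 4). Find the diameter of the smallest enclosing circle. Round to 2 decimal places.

Call the three points A, B, C in the order given.
Side lengths²: AB² = 8, AC² = 37, BC² = 25.
Since AC² = 37 ≥ 25 + 8 = 33, the angle opposite AC is not acute, so the smallest enclosing circle has AC as diameter.
Centre = midpoint of AC = (1, 3.5), r² = 37/4 = 9.25.
Diameter = 2r = 2√(9.25) ≈ 6.08.

6.08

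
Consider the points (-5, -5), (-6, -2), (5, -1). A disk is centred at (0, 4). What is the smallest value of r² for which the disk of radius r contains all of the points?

The required radius is the distance from (0, 4) to the farthest point.
Squared distances: 106, 72, 50.
Maximum is 106, attained at (-5, -5).

106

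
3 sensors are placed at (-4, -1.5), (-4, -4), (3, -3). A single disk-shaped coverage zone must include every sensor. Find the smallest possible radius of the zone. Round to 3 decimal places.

Call the three points A, B, C in the order given.
Side lengths²: AB² = 6.25, AC² = 51.25, BC² = 50.
Since AC² = 51.25 < 50 + 6.25 = 56.25, the triangle is acute, so the smallest enclosing circle is the circumcircle.
Circumcentre = (-17/28, -2.75), r² = 5125/392.
r = √(5125/392) ≈ 3.616.

3.616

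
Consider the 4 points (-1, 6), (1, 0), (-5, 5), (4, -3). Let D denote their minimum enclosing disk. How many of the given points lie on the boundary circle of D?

By Welzl's lemma the MEC is supported by two points (diametrically opposite) or three points (on a circumcircle).
The farthest pair is (-5, 5)–(4, -3) with squared distance 145. The circle on this segment as diameter has centre (-0.5, 1) and r² = 145/4 = 36.25.
Check (-1, 6): distance² to centre = 25.25 ≤ 36.25, so it lies inside.
All remaining points lie in this disk, and no smaller disk contains both endpoints, so this is the minimum enclosing circle.
The points at distance exactly r from the centre are (-5, 5), (4, -3) — 2 points.

2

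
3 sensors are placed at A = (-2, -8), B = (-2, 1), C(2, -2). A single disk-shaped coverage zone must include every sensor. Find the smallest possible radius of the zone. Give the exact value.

Side lengths²: AB² = 81, AC² = 52, BC² = 25.
Since AB² = 81 ≥ 52 + 25 = 77, the angle opposite AB is not acute, so the smallest enclosing circle has AB as diameter.
Centre = midpoint of AB = (-2, -3.5), r² = 81/4 = 20.25.
r = √(20.25) = 4.5.

4.5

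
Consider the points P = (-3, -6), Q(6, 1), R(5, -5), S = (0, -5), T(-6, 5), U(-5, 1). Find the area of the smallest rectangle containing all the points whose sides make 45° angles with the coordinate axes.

In coordinates u = x + y, v = x − y the rectangle is axis-aligned; the map (x,y)→(u,v) scales areas by 2.
u-values: -9, 7, 0, -5, -1, -4; range = 7 − (-9) = 16.
v-values: 3, 5, 10, 5, -11, -6; range = 10 − (-11) = 21.
Area = (16 × 21) / 2 = 168.

168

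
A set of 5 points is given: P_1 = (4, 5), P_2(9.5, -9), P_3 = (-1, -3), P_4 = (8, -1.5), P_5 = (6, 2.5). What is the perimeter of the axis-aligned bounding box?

Width = max x − min x = 9.5 − (-1) = 10.5.
Height = max y − min y = 5 − (-9) = 14.
Perimeter = 2(10.5 + 14) = 49.

49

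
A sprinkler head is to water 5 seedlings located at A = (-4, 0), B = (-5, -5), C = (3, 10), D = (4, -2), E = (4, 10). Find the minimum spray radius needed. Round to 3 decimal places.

8.746

The minimum enclosing circle of a finite set is fixed by two of the points (as a diameter) or three (as a circumcircle).
The farthest pair is B–E with squared distance 306. The circle on this segment as diameter has centre (-0.5, 2.5) and r² = 306/4 = 76.5.
Check A: distance² to centre = 18.5 ≤ 76.5, so it lies inside.
All remaining points lie in this disk, and no smaller disk contains both endpoints, so this is the minimum enclosing circle.
r = √(76.5) ≈ 8.746.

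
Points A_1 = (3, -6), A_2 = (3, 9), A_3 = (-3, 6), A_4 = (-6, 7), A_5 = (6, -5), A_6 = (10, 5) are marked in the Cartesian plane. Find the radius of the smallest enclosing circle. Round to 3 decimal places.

8.771

The minimum enclosing circle is determined by three boundary points: A_4, A_5, A_6.
Their circumcentre is (11/7, 18/7) with r² = 3770/49.
The farthest remaining point A_1 is at distance² 3700/49 ≤ 3770/49.
r = √(3770/49) ≈ 8.771.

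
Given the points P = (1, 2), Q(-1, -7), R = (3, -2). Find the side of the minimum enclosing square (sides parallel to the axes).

The bounding box has width 4 and height 9.
An axis-aligned square enclosing the set must have side ≥ max(width, height).
So the minimum side is max(4, 9) = 9.

9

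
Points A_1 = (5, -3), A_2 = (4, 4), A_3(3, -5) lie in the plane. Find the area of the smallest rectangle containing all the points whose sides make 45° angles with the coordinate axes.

40

In coordinates u = x + y, v = x − y the rectangle is axis-aligned; the map (x,y)→(u,v) scales areas by 2.
u-values: 2, 8, -2; range = 8 − (-2) = 10.
v-values: 8, 0, 8; range = 8 − 0 = 8.
Area = (10 × 8) / 2 = 40.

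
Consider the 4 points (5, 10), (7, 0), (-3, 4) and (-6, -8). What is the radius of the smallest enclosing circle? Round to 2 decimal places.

10.55

The minimum enclosing circle of a finite set is fixed by two of the points (as a diameter) or three (as a circumcircle).
The farthest pair is (5, 10)–(-6, -8) with squared distance 445. The circle on this segment as diameter has centre (-0.5, 1) and r² = 445/4 = 111.25.
Check (7, 0): distance² to centre = 57.25 ≤ 111.25, so it lies inside.
All remaining points lie in this disk, and no smaller disk contains both endpoints, so this is the minimum enclosing circle.
r = √(111.25) ≈ 10.55.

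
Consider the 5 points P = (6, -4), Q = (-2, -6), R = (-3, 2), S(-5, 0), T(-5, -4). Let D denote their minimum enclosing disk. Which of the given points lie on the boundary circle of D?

P, S, T

By Welzl's lemma the MEC is supported by two points (diametrically opposite) or three points (on a circumcircle).
The farthest pair is P–S with squared distance 137. The circle on this segment as diameter has centre (0.5, -2) and r² = 137/4 = 34.25.
Check Q: distance² to centre = 22.25 ≤ 34.25, so it lies inside.
All remaining points lie in this disk, and no smaller disk contains both endpoints, so this is the minimum enclosing circle.
The points at distance exactly r from the centre are P, S, T — 3 points.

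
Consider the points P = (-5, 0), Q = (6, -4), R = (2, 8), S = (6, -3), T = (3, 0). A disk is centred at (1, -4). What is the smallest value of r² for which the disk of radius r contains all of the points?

145

The required radius is the distance from (1, -4) to the farthest point.
Squared distances: 52, 25, 145, 26, 20.
Maximum is 145, attained at R.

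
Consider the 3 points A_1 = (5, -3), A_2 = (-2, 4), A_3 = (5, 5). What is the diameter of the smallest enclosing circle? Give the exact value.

10

Side lengths²: A_1A_2² = 98, A_1A_3² = 64, A_2A_3² = 50.
Since A_1A_2² = 98 < 64 + 50 = 114, the triangle is acute, so the smallest enclosing circle is the circumcircle.
Circumcentre = (2, 1), r² = 25.
Diameter = 2r = 2√25 = 10.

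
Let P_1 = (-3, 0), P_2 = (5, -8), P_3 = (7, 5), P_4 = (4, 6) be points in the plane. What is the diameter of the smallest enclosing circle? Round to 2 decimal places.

14.08

The minimum enclosing circle of a finite set is fixed by two of the points (as a diameter) or three (as a circumcircle).
The minimum enclosing circle is determined by three boundary points: P_1, P_2, P_4.
Their circumcentre is (103/26, -27/26) with r² = 16745/338.
The farthest remaining point P_3 is at distance² 15445/338 ≤ 16745/338.
Diameter = 2r = 2√(16745/338) ≈ 14.08.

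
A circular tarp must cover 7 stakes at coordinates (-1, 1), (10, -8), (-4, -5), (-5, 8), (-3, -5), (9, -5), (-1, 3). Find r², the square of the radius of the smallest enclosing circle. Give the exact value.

The minimum enclosing circle of a finite set is fixed by two of the points (as a diameter) or three (as a circumcircle).
The farthest pair is (10, -8)–(-5, 8) with squared distance 481. The circle on this segment as diameter has centre (2.5, 0) and r² = 481/4 = 120.25.
Check (-1, 1): distance² to centre = 13.25 ≤ 120.25, so it lies inside.
All remaining points lie in this disk, and no smaller disk contains both endpoints, so this is the minimum enclosing circle.

120.25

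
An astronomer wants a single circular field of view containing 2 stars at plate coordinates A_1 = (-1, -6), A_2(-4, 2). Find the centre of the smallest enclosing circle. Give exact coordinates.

The smallest circle enclosing two points has them as diameter endpoints.
Centre = midpoint = (-2.5, -2); r² = |A_1A_2|²/4 = 73/4 = 18.25.
Centre = (-2.5, -2).

(-2.5, -2)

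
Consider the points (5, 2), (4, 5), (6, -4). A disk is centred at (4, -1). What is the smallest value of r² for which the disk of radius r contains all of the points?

The required radius is the distance from (4, -1) to the farthest point.
Squared distances: 10, 36, 13.
Maximum is 36, attained at (4, 5).

36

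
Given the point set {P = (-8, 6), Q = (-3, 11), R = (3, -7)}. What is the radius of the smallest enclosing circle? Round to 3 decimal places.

Side lengths²: PQ² = 50, PR² = 290, QR² = 360.
Since QR² = 360 ≥ 290 + 50 = 340, the angle opposite QR is not acute, so the smallest enclosing circle has QR as diameter.
Centre = midpoint of QR = (0, 2), r² = 360/4 = 90.
r = √90 ≈ 9.487.

9.487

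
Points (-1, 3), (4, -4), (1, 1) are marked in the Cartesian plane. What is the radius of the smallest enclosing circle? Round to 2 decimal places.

4.30

Call the three points A, B, C in the order given.
Side lengths²: AB² = 74, AC² = 8, BC² = 34.
Since AB² = 74 ≥ 34 + 8 = 42, the angle opposite AB is not acute, so the smallest enclosing circle has AB as diameter.
Centre = midpoint of AB = (1.5, -0.5), r² = 74/4 = 18.5.
r = √(18.5) ≈ 4.30.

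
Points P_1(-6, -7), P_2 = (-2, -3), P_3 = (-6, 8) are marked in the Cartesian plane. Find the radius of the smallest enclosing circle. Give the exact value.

Side lengths²: P_1P_2² = 32, P_1P_3² = 225, P_2P_3² = 137.
Since P_1P_3² = 225 ≥ 137 + 32 = 169, the angle opposite P_1P_3 is not acute, so the smallest enclosing circle has P_1P_3 as diameter.
Centre = midpoint of P_1P_3 = (-6, 0.5), r² = 225/4 = 56.25.
r = √(56.25) = 7.5.

7.5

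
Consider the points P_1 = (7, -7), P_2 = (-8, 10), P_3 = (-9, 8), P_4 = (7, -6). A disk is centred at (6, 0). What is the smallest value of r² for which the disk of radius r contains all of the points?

296

The required radius is the distance from (6, 0) to the farthest point.
Squared distances: 50, 296, 289, 37.
Maximum is 296, attained at P_2.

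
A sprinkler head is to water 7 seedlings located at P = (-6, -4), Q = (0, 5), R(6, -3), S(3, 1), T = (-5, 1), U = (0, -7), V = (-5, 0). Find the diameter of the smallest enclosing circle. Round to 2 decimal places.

12.77

The minimum enclosing circle of a finite set is fixed by two of the points (as a diameter) or three (as a circumcircle).
The minimum enclosing circle is determined by three boundary points: P, Q, R.
Their circumcentre is (-3/17, -47/34) with r² = 47125/1156.
The farthest remaining point U is at distance² 36517/1156 ≤ 47125/1156.
Diameter = 2r = 2√(47125/1156) ≈ 12.77.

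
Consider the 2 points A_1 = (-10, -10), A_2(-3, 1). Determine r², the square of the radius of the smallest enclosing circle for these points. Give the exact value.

42.5

The smallest circle enclosing two points has them as diameter endpoints.
Centre = midpoint = (-6.5, -4.5); r² = |A_1A_2|²/4 = 170/4 = 42.5.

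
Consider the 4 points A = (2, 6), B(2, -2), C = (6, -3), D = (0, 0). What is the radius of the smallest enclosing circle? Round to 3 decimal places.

A smallest enclosing disk is always determined by at most three of the input points on its boundary.
The farthest pair is A–C with squared distance 97. The circle on this segment as diameter has centre (4, 1.5) and r² = 97/4 = 24.25.
Check B: distance² to centre = 16.25 ≤ 24.25, so it lies inside.
All remaining points lie in this disk, and no smaller disk contains both endpoints, so this is the minimum enclosing circle.
r = √(24.25) ≈ 4.924.

4.924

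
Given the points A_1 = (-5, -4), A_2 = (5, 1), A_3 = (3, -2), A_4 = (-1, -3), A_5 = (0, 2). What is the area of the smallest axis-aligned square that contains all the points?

The bounding box has width 10 and height 6.
An axis-aligned square enclosing the set must have side ≥ max(width, height).
So the minimum side is max(10, 6) = 10.
Area = 10² = 100.

100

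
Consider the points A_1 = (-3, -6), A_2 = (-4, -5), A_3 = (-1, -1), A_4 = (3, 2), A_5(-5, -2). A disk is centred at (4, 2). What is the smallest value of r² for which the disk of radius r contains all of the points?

The required radius is the distance from (4, 2) to the farthest point.
Squared distances: 113, 113, 34, 1, 97.
Maximum is 113, attained at A_1.

113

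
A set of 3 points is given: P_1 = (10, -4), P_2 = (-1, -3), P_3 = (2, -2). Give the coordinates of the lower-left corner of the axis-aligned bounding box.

x-range [-1, 10], y-range [-4, -2].
The lower-left corner is (-1, -4).

(-1, -4)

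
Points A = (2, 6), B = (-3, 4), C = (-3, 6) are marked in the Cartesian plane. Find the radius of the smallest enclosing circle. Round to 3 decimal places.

2.693

Side lengths²: AB² = 29, AC² = 25, BC² = 4.
Since AB² = 29 ≥ 25 + 4 = 29, the angle opposite AB is not acute, so the smallest enclosing circle has AB as diameter.
Centre = midpoint of AB = (-0.5, 5), r² = 29/4 = 7.25.
r = √(7.25) ≈ 2.693.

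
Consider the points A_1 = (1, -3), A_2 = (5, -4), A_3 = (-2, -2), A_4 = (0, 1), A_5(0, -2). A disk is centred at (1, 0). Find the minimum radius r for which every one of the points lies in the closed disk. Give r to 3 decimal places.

5.657

The required radius is the distance from (1, 0) to the farthest point.
Squared distances: 9, 32, 13, 2, 5.
Maximum is 32, attained at A_2.
r = √32 ≈ 5.657.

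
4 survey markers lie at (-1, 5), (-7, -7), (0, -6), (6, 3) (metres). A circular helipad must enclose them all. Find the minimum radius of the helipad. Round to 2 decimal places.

8.20

By Welzl's lemma the MEC is supported by two points (diametrically opposite) or three points (on a circumcircle).
The farthest pair is (-7, -7)–(6, 3) with squared distance 269. The circle on this segment as diameter has centre (-0.5, -2) and r² = 269/4 = 67.25.
Check (-1, 5): distance² to centre = 49.25 ≤ 67.25, so it lies inside.
All remaining points lie in this disk, and no smaller disk contains both endpoints, so this is the minimum enclosing circle.
r = √(67.25) ≈ 8.20.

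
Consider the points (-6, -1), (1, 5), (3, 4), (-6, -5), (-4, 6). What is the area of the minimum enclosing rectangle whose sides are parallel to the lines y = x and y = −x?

81

In coordinates u = x + y, v = x − y the rectangle is axis-aligned; the map (x,y)→(u,v) scales areas by 2.
u-values: -7, 6, 7, -11, 2; range = 7 − (-11) = 18.
v-values: -5, -4, -1, -1, -10; range = -1 − (-10) = 9.
Area = (18 × 9) / 2 = 81.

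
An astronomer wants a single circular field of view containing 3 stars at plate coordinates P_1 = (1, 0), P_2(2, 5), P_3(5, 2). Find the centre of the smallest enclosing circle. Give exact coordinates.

Side lengths²: P_1P_2² = 26, P_1P_3² = 20, P_2P_3² = 18.
Since P_1P_2² = 26 < 20 + 18 = 38, the triangle is acute, so the smallest enclosing circle is the circumcircle.
Circumcentre = (7/3, 7/3), r² = 65/9.
Centre = (7/3, 7/3).

(7/3, 7/3)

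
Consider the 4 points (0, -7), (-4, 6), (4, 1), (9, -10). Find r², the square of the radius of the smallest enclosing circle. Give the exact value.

The farthest pair is (-4, 6)–(9, -10) with squared distance 425. The circle on this segment as diameter has centre (2.5, -2) and r² = 425/4 = 106.25.
Check (0, -7): distance² to centre = 31.25 ≤ 106.25, so it lies inside.
All remaining points lie in this disk, and no smaller disk contains both endpoints, so this is the minimum enclosing circle.

106.25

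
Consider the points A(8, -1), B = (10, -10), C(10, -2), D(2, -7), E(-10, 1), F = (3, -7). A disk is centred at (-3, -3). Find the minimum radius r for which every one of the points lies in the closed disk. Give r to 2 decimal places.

The required radius is the distance from (-3, -3) to the farthest point.
Squared distances: 125, 218, 170, 41, 65, 52.
Maximum is 218, attained at B.
r = √218 ≈ 14.76.

14.76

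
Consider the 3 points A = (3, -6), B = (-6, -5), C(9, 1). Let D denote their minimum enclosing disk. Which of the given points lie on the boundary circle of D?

B, C

Side lengths²: AB² = 82, AC² = 85, BC² = 261.
Since BC² = 261 ≥ 85 + 82 = 167, the angle opposite BC is not acute, so the smallest enclosing circle has BC as diameter.
Centre = midpoint of BC = (1.5, -2), r² = 261/4 = 65.25.
The points at distance exactly r from the centre are B, C — 2 points.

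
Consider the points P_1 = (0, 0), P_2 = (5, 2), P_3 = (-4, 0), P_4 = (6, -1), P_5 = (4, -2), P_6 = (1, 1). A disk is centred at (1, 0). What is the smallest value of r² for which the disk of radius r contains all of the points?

The required radius is the distance from (1, 0) to the farthest point.
Squared distances: 1, 20, 25, 26, 13, 1.
Maximum is 26, attained at P_4.

26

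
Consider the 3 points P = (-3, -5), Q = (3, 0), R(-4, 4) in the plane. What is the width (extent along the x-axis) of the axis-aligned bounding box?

7

max x = 3, min x = -4, so width = 7.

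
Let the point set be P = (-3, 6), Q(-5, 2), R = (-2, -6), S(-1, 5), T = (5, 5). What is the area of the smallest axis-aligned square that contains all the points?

144

The bounding box has width 10 and height 12.
An axis-aligned square enclosing the set must have side ≥ max(width, height).
So the minimum side is max(10, 12) = 12.
Area = 12² = 144.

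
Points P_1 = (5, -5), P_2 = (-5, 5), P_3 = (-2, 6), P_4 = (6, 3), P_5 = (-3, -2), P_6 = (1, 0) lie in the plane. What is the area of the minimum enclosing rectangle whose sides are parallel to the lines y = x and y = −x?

140

In coordinates u = x + y, v = x − y the rectangle is axis-aligned; the map (x,y)→(u,v) scales areas by 2.
u-values: 0, 0, 4, 9, -5, 1; range = 9 − (-5) = 14.
v-values: 10, -10, -8, 3, -1, 1; range = 10 − (-10) = 20.
Area = (14 × 20) / 2 = 140.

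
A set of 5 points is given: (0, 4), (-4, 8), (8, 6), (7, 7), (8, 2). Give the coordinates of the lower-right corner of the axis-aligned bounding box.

(8, 2)

x-range [-4, 8], y-range [2, 8].
The lower-right corner is (8, 2).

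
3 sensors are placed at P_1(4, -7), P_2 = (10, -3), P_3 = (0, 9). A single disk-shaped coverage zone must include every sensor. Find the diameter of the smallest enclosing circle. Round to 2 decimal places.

16.59

Side lengths²: P_1P_2² = 52, P_1P_3² = 272, P_2P_3² = 244.
Since P_1P_3² = 272 < 244 + 52 = 296, the triangle is acute, so the smallest enclosing circle is the circumcircle.
Circumcentre = (20/7, 17/14), r² = 13481/196.
Diameter = 2r = 2√(13481/196) ≈ 16.59.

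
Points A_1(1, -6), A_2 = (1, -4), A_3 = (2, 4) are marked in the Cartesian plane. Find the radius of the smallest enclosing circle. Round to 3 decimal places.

5.025

Side lengths²: A_1A_2² = 4, A_1A_3² = 101, A_2A_3² = 65.
Since A_1A_3² = 101 ≥ 65 + 4 = 69, the angle opposite A_1A_3 is not acute, so the smallest enclosing circle has A_1A_3 as diameter.
Centre = midpoint of A_1A_3 = (1.5, -1), r² = 101/4 = 25.25.
r = √(25.25) ≈ 5.025.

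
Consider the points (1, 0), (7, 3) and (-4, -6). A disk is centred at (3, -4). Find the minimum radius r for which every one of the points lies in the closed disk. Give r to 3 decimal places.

8.062

The required radius is the distance from (3, -4) to the farthest point.
Squared distances: 20, 65, 53.
Maximum is 65, attained at (7, 3).
r = √65 ≈ 8.062.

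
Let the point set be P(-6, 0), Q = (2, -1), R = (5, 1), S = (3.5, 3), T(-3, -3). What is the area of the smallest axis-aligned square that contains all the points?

The bounding box has width 11 and height 6.
An axis-aligned square enclosing the set must have side ≥ max(width, height).
So the minimum side is max(11, 6) = 11.
Area = 11² = 121.

121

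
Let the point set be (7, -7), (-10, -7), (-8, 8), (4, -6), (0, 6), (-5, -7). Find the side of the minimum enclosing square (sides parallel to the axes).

The bounding box has width 17 and height 15.
An axis-aligned square enclosing the set must have side ≥ max(width, height).
So the minimum side is max(17, 15) = 17.

17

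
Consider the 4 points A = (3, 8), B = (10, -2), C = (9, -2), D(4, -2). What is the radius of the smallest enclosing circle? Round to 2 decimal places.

The farthest pair is A–B with squared distance 149. The circle on this segment as diameter has centre (6.5, 3) and r² = 149/4 = 37.25.
Check C: distance² to centre = 31.25 ≤ 37.25, so it lies inside.
All remaining points lie in this disk, and no smaller disk contains both endpoints, so this is the minimum enclosing circle.
r = √(37.25) ≈ 6.10.

6.10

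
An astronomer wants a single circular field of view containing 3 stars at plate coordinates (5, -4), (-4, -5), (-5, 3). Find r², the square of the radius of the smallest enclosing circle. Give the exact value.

37.25

Call the three points A, B, C in the order given.
Side lengths²: AB² = 82, AC² = 149, BC² = 65.
Since AC² = 149 ≥ 82 + 65 = 147, the angle opposite AC is not acute, so the smallest enclosing circle has AC as diameter.
Centre = midpoint of AC = (0, -0.5), r² = 149/4 = 37.25.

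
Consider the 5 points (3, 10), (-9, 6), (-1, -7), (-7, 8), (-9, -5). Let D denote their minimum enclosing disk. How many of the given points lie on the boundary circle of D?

3

The minimum enclosing circle of a finite set is fixed by two of the points (as a diameter) or three (as a circumcircle).
The minimum enclosing circle is determined by three boundary points: (3, 10), (-1, -7), (-9, -5).
Their circumcentre is (-139/48, 29/12) with r² = 212585/2304.
The farthest remaining point (-9, 6) is at distance² 115433/2304 ≤ 212585/2304.
The points at distance exactly r from the centre are (3, 10), (-1, -7), (-9, -5) — 3 points.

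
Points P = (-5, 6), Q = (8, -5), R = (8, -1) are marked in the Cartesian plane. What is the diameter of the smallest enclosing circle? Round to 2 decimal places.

17.03

Side lengths²: PQ² = 290, PR² = 218, QR² = 16.
Since PQ² = 290 ≥ 218 + 16 = 234, the angle opposite PQ is not acute, so the smallest enclosing circle has PQ as diameter.
Centre = midpoint of PQ = (1.5, 0.5), r² = 290/4 = 72.5.
Diameter = 2r = 2√(72.5) ≈ 17.03.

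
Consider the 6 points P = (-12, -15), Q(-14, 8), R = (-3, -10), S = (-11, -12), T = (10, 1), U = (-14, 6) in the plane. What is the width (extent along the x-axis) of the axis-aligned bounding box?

24

max x = 10, min x = -14, so width = 24.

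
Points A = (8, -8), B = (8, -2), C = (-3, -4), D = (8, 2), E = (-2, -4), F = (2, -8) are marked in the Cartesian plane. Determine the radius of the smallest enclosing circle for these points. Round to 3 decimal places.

6.666

The minimum enclosing circle of a finite set is fixed by two of the points (as a diameter) or three (as a circumcircle).
The minimum enclosing circle is determined by three boundary points: A, C, D.
Their circumcentre is (79/22, -3) with r² = 21509/484.
The farthest remaining point E is at distance² 15613/484 ≤ 21509/484.
r = √(21509/484) ≈ 6.666.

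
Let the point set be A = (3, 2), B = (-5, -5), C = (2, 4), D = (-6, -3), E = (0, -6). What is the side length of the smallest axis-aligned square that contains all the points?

The bounding box has width 9 and height 10.
An axis-aligned square enclosing the set must have side ≥ max(width, height).
So the minimum side is max(9, 10) = 10.

10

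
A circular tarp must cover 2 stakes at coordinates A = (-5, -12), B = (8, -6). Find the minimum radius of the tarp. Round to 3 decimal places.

The smallest circle enclosing two points has them as diameter endpoints.
Centre = midpoint = (1.5, -9); r² = |AB|²/4 = 205/4 = 51.25.
r = √(51.25) ≈ 7.159.

7.159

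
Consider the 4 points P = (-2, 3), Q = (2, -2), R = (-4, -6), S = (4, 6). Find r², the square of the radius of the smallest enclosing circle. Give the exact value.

52

The minimum enclosing circle of a finite set is fixed by two of the points (as a diameter) or three (as a circumcircle).
The farthest pair is R–S with squared distance 208. The circle on this segment as diameter has centre (0, 0) and r² = 208/4 = 52.
Check P: distance² to centre = 13 ≤ 52, so it lies inside.
All remaining points lie in this disk, and no smaller disk contains both endpoints, so this is the minimum enclosing circle.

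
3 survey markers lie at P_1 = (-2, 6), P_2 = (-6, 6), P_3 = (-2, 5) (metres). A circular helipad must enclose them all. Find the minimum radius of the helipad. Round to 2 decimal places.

Side lengths²: P_1P_2² = 16, P_1P_3² = 1, P_2P_3² = 17.
Since P_2P_3² = 17 ≥ 16 + 1 = 17, the angle opposite P_2P_3 is not acute, so the smallest enclosing circle has P_2P_3 as diameter.
Centre = midpoint of P_2P_3 = (-4, 5.5), r² = 17/4 = 4.25.
r = √(4.25) ≈ 2.06.

2.06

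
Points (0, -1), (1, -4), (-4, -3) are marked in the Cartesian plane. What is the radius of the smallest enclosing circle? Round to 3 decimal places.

Call the three points A, B, C in the order given.
Side lengths²: AB² = 10, AC² = 20, BC² = 26.
Since BC² = 26 < 20 + 10 = 30, the triangle is acute, so the smallest enclosing circle is the circumcircle.
Circumcentre = (-10/7, -22/7), r² = 325/49.
r = √(325/49) ≈ 2.575.

2.575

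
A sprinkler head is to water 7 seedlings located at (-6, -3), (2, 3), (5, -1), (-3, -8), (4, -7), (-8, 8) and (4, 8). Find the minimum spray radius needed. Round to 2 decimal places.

9.60

The minimum enclosing circle of a finite set is fixed by two of the points (as a diameter) or three (as a circumcircle).
The farthest pair is (4, -7)–(-8, 8) with squared distance 369. The circle on this segment as diameter has centre (-2, 0.5) and r² = 369/4 = 92.25.
Check (-6, -3): distance² to centre = 28.25 ≤ 92.25, so it lies inside.
All remaining points lie in this disk, and no smaller disk contains both endpoints, so this is the minimum enclosing circle.
r = √(92.25) ≈ 9.60.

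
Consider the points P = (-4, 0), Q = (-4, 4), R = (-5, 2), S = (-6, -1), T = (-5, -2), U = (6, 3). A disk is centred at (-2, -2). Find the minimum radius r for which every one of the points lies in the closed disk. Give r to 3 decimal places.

The required radius is the distance from (-2, -2) to the farthest point.
Squared distances: 8, 40, 25, 17, 9, 89.
Maximum is 89, attained at U.
r = √89 ≈ 9.434.

9.434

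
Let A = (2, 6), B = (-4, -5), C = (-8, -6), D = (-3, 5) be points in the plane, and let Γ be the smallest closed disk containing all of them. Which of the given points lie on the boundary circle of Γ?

A, C

By Welzl's lemma the MEC is supported by two points (diametrically opposite) or three points (on a circumcircle).
The farthest pair is A–C with squared distance 244. The circle on this segment as diameter has centre (-3, 0) and r² = 244/4 = 61.
Check B: distance² to centre = 26 ≤ 61, so it lies inside.
All remaining points lie in this disk, and no smaller disk contains both endpoints, so this is the minimum enclosing circle.
The points at distance exactly r from the centre are A, C — 2 points.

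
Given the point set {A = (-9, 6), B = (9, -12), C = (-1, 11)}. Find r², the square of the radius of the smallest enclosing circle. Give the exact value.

55981/338

Side lengths²: AB² = 648, AC² = 89, BC² = 629.
Since AB² = 648 < 629 + 89 = 718, the triangle is acute, so the smallest enclosing circle is the circumcircle.
Circumcentre = (35/26, -43/26), r² = 55981/338.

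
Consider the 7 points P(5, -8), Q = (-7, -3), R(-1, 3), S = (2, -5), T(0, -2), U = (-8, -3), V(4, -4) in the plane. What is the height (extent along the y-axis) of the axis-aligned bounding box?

max y = 3, min y = -8, so height = 11.

11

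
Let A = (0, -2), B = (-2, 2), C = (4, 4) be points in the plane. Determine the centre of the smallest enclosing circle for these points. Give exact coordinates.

Side lengths²: AB² = 20, AC² = 52, BC² = 40.
Since AC² = 52 < 40 + 20 = 60, the triangle is acute, so the smallest enclosing circle is the circumcircle.
Circumcentre = (11/7, 9/7), r² = 650/49.
Centre = (11/7, 9/7).

(11/7, 9/7)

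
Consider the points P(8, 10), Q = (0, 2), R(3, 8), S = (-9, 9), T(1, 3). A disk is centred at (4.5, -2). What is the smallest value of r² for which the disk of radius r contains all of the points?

The required radius is the distance from (4.5, -2) to the farthest point.
Squared distances: 156.25, 36.25, 102.25, 303.25, 37.25.
Maximum is 303.25, attained at S.

303.25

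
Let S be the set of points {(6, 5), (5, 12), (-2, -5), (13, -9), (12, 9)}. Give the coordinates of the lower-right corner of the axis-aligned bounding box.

(13, -9)

x-range [-2, 13], y-range [-9, 12].
The lower-right corner is (13, -9).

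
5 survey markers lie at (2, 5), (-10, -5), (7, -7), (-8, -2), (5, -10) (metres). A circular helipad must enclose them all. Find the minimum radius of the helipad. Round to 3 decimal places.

By Welzl's lemma the MEC is supported by two points (diametrically opposite) or three points (on a circumcircle).
The minimum enclosing circle is determined by three boundary points: (2, 5), (-10, -5), (5, -10).
Their circumcentre is (-8/7, -24/7) with r² = 3965/49.
The farthest remaining point (7, -7) is at distance² 3874/49 ≤ 3965/49.
r = √(3965/49) ≈ 8.995.

8.995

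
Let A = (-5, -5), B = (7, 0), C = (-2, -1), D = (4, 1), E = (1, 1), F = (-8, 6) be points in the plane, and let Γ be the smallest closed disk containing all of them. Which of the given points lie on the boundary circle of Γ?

The minimum enclosing circle of a finite set is fixed by two of the points (as a diameter) or three (as a circumcircle).
The minimum enclosing circle is determined by three boundary points: A, B, F.
Their circumcentre is (-87/98, 199/98) with r² = 318565/4802.
The farthest remaining point D is at distance² 119821/4802 ≤ 318565/4802.
The points at distance exactly r from the centre are A, B, F — 3 points.

A, B, F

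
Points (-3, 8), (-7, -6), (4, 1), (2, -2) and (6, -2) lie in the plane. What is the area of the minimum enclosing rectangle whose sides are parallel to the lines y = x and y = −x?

In coordinates u = x + y, v = x − y the rectangle is axis-aligned; the map (x,y)→(u,v) scales areas by 2.
u-values: 5, -13, 5, 0, 4; range = 5 − (-13) = 18.
v-values: -11, -1, 3, 4, 8; range = 8 − (-11) = 19.
Area = (18 × 19) / 2 = 171.

171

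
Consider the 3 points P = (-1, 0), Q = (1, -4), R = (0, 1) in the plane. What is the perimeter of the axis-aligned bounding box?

14

Width = max x − min x = 1 − (-1) = 2.
Height = max y − min y = 1 − (-4) = 5.
Perimeter = 2(2 + 5) = 14.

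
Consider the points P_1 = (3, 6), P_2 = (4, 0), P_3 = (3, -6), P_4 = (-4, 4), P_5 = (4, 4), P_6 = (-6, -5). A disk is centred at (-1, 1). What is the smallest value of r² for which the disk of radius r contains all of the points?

The required radius is the distance from (-1, 1) to the farthest point.
Squared distances: 41, 26, 65, 18, 34, 61.
Maximum is 65, attained at P_3.

65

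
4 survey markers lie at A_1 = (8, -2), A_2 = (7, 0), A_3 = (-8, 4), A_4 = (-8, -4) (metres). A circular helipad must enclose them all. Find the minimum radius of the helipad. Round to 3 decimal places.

A smallest enclosing disk is always determined by at most three of the input points on its boundary.
The minimum enclosing circle is determined by three boundary points: A_1, A_3, A_4.
Their circumcentre is (-0.375, 0) with r² = 74.140625.
The farthest remaining point A_2 is at distance² 54.390625 ≤ 74.140625.
r = √(74.140625) ≈ 8.610.

8.610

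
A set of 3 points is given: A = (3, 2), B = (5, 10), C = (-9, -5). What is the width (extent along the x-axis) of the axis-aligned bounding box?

14

max x = 5, min x = -9, so width = 14.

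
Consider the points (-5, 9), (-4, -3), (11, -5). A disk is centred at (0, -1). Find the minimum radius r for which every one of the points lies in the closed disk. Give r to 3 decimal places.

The required radius is the distance from (0, -1) to the farthest point.
Squared distances: 125, 20, 137.
Maximum is 137, attained at (11, -5).
r = √137 ≈ 11.705.

11.705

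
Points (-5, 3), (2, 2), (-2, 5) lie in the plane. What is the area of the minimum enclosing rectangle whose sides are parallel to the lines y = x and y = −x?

In coordinates u = x + y, v = x − y the rectangle is axis-aligned; the map (x,y)→(u,v) scales areas by 2.
u-values: -2, 4, 3; range = 4 − (-2) = 6.
v-values: -8, 0, -7; range = 0 − (-8) = 8.
Area = (6 × 8) / 2 = 24.

24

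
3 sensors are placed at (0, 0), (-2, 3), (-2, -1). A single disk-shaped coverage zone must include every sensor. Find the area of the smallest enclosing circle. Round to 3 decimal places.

12.763

Call the three points A, B, C in the order given.
Side lengths²: AB² = 13, AC² = 5, BC² = 16.
Since BC² = 16 < 13 + 5 = 18, the triangle is acute, so the smallest enclosing circle is the circumcircle.
Circumcentre = (-1.75, 1), r² = 4.0625.
Area = π·r² = π·4.0625 ≈ 12.763.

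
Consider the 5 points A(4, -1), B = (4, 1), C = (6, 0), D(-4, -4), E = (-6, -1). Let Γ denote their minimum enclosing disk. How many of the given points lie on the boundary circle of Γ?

2

The minimum enclosing circle of a finite set is fixed by two of the points (as a diameter) or three (as a circumcircle).
The farthest pair is C–E with squared distance 145. The circle on this segment as diameter has centre (0, -0.5) and r² = 145/4 = 36.25.
Check A: distance² to centre = 16.25 ≤ 36.25, so it lies inside.
All remaining points lie in this disk, and no smaller disk contains both endpoints, so this is the minimum enclosing circle.
The points at distance exactly r from the centre are C, E — 2 points.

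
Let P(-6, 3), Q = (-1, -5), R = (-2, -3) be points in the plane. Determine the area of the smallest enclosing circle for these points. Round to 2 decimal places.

Side lengths²: PQ² = 89, PR² = 52, QR² = 5.
Since PQ² = 89 ≥ 52 + 5 = 57, the angle opposite PQ is not acute, so the smallest enclosing circle has PQ as diameter.
Centre = midpoint of PQ = (-3.5, -1), r² = 89/4 = 22.25.
Area = π·r² = π·22.25 ≈ 69.90.

69.90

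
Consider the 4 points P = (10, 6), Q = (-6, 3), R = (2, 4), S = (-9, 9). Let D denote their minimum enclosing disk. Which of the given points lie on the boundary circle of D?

The minimum enclosing circle of a finite set is fixed by two of the points (as a diameter) or three (as a circumcircle).
The farthest pair is P–S with squared distance 370. The circle on this segment as diameter has centre (0.5, 7.5) and r² = 370/4 = 92.5.
Check Q: distance² to centre = 62.5 ≤ 92.5, so it lies inside.
All remaining points lie in this disk, and no smaller disk contains both endpoints, so this is the minimum enclosing circle.
The points at distance exactly r from the centre are P, S — 2 points.

P, S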